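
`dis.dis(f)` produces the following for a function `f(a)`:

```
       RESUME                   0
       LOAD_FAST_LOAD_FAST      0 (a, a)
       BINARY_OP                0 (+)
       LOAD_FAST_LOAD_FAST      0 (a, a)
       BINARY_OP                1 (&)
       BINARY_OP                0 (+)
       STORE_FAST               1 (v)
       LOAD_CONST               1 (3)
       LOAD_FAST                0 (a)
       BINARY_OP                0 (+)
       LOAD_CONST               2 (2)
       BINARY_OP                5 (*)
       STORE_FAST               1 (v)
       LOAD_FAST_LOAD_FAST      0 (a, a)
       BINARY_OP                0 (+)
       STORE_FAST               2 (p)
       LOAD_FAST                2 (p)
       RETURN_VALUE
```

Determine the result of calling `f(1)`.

LOAD_FAST_LOAD_FAST a,a → push 1,1. Stack: [1, 1]
BINARY_OP + → 1 + 1 = 2. Stack: [2]
LOAD_FAST_LOAD_FAST a,a → push 1,1. Stack: [2, 1, 1]
BINARY_OP & → 1 & 1 = 1. Stack: [2, 1]
BINARY_OP + → 2 + 1 = 3. Stack: [3]
STORE_FAST v → v=3. Stack: []
LOAD_CONST → push 3. Stack: [3]
LOAD_FAST a → push 1. Stack: [3, 1]
BINARY_OP + → 3 + 1 = 4. Stack: [4]
LOAD_CONST → push 2. Stack: [4, 2]
BINARY_OP * → 4 * 2 = 8. Stack: [8]
STORE_FAST v → v=8. Stack: []
LOAD_FAST_LOAD_FAST a,a → push 1,1. Stack: [1, 1]
BINARY_OP + → 1 + 1 = 2. Stack: [2]
STORE_FAST p → p=2. Stack: []
LOAD_FAST p → push 2. Stack: [2]
RETURN_VALUE → return 2.

2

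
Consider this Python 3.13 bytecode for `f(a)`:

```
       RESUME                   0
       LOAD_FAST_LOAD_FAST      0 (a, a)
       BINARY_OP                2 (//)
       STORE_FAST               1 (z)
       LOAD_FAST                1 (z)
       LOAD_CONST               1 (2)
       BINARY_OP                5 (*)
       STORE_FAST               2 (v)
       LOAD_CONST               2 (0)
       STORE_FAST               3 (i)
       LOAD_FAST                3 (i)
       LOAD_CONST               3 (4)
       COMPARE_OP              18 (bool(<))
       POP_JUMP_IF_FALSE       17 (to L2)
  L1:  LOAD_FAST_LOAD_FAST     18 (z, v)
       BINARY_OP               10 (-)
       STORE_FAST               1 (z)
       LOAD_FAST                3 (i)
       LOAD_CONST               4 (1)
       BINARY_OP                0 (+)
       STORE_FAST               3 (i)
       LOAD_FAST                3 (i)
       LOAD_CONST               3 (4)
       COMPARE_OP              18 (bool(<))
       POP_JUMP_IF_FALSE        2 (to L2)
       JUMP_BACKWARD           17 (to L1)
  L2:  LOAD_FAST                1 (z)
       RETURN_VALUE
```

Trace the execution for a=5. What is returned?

LOAD_FAST_LOAD_FAST a,a → push 5,5. Stack: [5, 5]
BINARY_OP // → 5 // 5 = 1. Stack: [1]
STORE_FAST z → z=1. Stack: []
LOAD_FAST z → push 1. Stack: [1]
LOAD_CONST → push 2. Stack: [1, 2]
BINARY_OP * → 1 * 2 = 2. Stack: [2]
STORE_FAST v → v=2. Stack: []
LOAD_CONST → push 0. Stack: [0]
STORE_FAST i → i=0. Stack: []
LOAD_FAST i → push 0. Stack: [0]
LOAD_CONST → push 4. Stack: [0, 4]
COMPARE_OP bool(<) → 0 vs 4 = True. Stack: [True]
POP_JUMP_IF_FALSE → pop True; no jump. Stack: []
LOAD_FAST_LOAD_FAST z,v → push 1,2. Stack: [1, 2]
BINARY_OP - → 1 - 2 = -1. Stack: [-1]
STORE_FAST z → z=-1. Stack: []
LOAD_FAST i → push 0. Stack: [0]
LOAD_CONST → push 1. Stack: [0, 1]
BINARY_OP + → 0 + 1 = 1. Stack: [1]
STORE_FAST i → i=1. Stack: []
LOAD_FAST i → push 1. Stack: [1]
LOAD_CONST → push 4. Stack: [1, 4]
COMPARE_OP bool(<) → 1 vs 4 = True. Stack: [True]
POP_JUMP_IF_FALSE → pop True; no jump. Stack: []
LOAD_FAST_LOAD_FAST z,v → push -1,2. Stack: [-1, 2]
BINARY_OP - → -1 - 2 = -3. Stack: [-3]
STORE_FAST z → z=-3. Stack: []
LOAD_FAST i → push 1. Stack: [1]
LOAD_CONST → push 1. Stack: [1, 1]
BINARY_OP + → 1 + 1 = 2. Stack: [2]
STORE_FAST i → i=2. Stack: []
LOAD_FAST i → push 2. Stack: [2]
LOAD_CONST → push 4. Stack: [2, 4]
COMPARE_OP bool(<) → 2 vs 4 = True. Stack: [True]
POP_JUMP_IF_FALSE → pop True; no jump. Stack: []
LOAD_FAST_LOAD_FAST z,v → push -3,2. Stack: [-3, 2]
BINARY_OP - → -3 - 2 = -5. Stack: [-5]
STORE_FAST z → z=-5. Stack: []
LOAD_FAST i → push 2. Stack: [2]
LOAD_CONST → push 1. Stack: [2, 1]
BINARY_OP + → 2 + 1 = 3. Stack: [3]
STORE_FAST i → i=3. Stack: []
LOAD_FAST i → push 3. Stack: [3]
LOAD_CONST → push 4. Stack: [3, 4]
COMPARE_OP bool(<) → 3 vs 4 = True. Stack: [True]
POP_JUMP_IF_FALSE → pop True; no jump. Stack: []
LOAD_FAST_LOAD_FAST z,v → push -5,2. Stack: [-5, 2]
BINARY_OP - → -5 - 2 = -7. Stack: [-7]
STORE_FAST z → z=-7. Stack: []
LOAD_FAST i → push 3. Stack: [3]
LOAD_CONST → push 1. Stack: [3, 1]
BINARY_OP + → 3 + 1 = 4. Stack: [4]
STORE_FAST i → i=4. Stack: []
LOAD_FAST i → push 4. Stack: [4]
LOAD_CONST → push 4. Stack: [4, 4]
COMPARE_OP bool(<) → 4 vs 4 = False. Stack: [False]
POP_JUMP_IF_FALSE → pop False; jump. Stack: []
LOAD_FAST z → push -7. Stack: [-7]
RETURN_VALUE → return -7.

-7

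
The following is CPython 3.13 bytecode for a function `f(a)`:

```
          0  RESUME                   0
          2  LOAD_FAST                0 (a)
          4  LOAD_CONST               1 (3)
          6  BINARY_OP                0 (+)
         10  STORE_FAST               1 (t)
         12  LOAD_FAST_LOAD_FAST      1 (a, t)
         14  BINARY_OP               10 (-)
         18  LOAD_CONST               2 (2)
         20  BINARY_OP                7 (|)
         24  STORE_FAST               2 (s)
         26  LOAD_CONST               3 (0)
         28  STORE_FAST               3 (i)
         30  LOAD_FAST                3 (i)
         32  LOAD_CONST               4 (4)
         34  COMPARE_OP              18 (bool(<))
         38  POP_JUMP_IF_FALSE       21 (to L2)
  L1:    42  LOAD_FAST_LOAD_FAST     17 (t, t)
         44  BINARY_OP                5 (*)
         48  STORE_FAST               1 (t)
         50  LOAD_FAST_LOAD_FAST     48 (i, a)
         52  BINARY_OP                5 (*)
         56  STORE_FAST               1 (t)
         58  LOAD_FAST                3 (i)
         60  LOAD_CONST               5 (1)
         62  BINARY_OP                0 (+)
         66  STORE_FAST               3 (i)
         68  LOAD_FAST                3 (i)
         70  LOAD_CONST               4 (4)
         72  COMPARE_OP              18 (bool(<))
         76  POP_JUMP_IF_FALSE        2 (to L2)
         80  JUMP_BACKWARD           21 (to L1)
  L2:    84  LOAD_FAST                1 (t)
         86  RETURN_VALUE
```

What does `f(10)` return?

LOAD_FAST a → push 10
LOAD_CONST → push 3
BINARY_OP + → 10 + 3 = 13
STORE_FAST t → t=13
LOAD_FAST_LOAD_FAST a,t → push 10,13
BINARY_OP - → 10 - 13 = -3
LOAD_CONST → push 2
BINARY_OP | → -3 | 2 = -1
STORE_FAST s → s=-1
LOAD_CONST → push 0
STORE_FAST i → i=0
LOAD_FAST i → push 0
LOAD_CONST → push 4
COMPARE_OP bool(<) → 0 vs 4 = True
POP_JUMP_IF_FALSE → pop True; no jump
LOAD_FAST_LOAD_FAST t,t → push 13,13
BINARY_OP * → 13 * 13 = 169
STORE_FAST t → t=169
LOAD_FAST_LOAD_FAST i,a → push 0,10
BINARY_OP * → 0 * 10 = 0
STORE_FAST t → t=0
LOAD_FAST i → push 0
LOAD_CONST → push 1
BINARY_OP + → 0 + 1 = 1
STORE_FAST i → i=1
LOAD_FAST i → push 1
LOAD_CONST → push 4
COMPARE_OP bool(<) → 1 vs 4 = True
POP_JUMP_IF_FALSE → pop True; no jump
LOAD_FAST_LOAD_FAST t,t → push 0,0
BINARY_OP * → 0 * 0 = 0
STORE_FAST t → t=0
LOAD_FAST_LOAD_FAST i,a → push 1,10
BINARY_OP * → 1 * 10 = 10
STORE_FAST t → t=10
LOAD_FAST i → push 1
LOAD_CONST → push 1
BINARY_OP + → 1 + 1 = 2
STORE_FAST i → i=2
LOAD_FAST i → push 2
LOAD_CONST → push 4
COMPARE_OP bool(<) → 2 vs 4 = True
POP_JUMP_IF_FALSE → pop True; no jump
LOAD_FAST_LOAD_FAST t,t → push 10,10
BINARY_OP * → 10 * 10 = 100
STORE_FAST t → t=100
LOAD_FAST_LOAD_FAST i,a → push 2,10
BINARY_OP * → 2 * 10 = 20
STORE_FAST t → t=20
LOAD_FAST i → push 2
LOAD_CONST → push 1
BINARY_OP + → 2 + 1 = 3
STORE_FAST i → i=3
LOAD_FAST i → push 3
LOAD_CONST → push 4
COMPARE_OP bool(<) → 3 vs 4 = True
POP_JUMP_IF_FALSE → pop True; no jump
LOAD_FAST_LOAD_FAST t,t → push 20,20
BINARY_OP * → 20 * 20 = 400
STORE_FAST t → t=400
LOAD_FAST_LOAD_FAST i,a → push 3,10
BINARY_OP * → 3 * 10 = 30
STORE_FAST t → t=30
LOAD_FAST i → push 3
LOAD_CONST → push 1
BINARY_OP + → 3 + 1 = 4
STORE_FAST i → i=4
LOAD_FAST i → push 4
LOAD_CONST → push 4
COMPARE_OP bool(<) → 4 vs 4 = False
POP_JUMP_IF_FALSE → pop False; jump
LOAD_FAST t → push 30
RETURN_VALUE → return 30.

30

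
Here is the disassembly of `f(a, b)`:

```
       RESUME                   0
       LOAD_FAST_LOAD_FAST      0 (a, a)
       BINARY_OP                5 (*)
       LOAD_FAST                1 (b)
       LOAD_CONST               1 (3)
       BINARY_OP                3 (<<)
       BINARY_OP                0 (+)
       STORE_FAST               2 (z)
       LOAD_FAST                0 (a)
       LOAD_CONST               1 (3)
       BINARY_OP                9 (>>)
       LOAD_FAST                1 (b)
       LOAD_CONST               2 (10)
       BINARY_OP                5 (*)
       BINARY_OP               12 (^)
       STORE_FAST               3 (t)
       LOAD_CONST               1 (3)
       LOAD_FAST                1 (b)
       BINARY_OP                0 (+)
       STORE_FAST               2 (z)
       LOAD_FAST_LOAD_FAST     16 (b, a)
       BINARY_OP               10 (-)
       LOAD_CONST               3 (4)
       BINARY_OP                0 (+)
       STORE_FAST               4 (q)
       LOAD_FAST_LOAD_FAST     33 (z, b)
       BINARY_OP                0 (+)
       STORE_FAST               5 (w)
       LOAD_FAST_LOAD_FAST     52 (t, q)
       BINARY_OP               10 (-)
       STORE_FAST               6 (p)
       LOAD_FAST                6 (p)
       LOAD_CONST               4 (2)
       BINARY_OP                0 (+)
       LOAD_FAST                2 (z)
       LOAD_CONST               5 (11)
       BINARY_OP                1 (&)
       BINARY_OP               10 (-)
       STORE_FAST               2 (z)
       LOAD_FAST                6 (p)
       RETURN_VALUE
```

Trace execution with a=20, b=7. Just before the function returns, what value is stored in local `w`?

17

LOAD_FAST_LOAD_FAST a,a → push 20,20. Stack: [20, 20]
BINARY_OP * → 20 * 20 = 400. Stack: [400]
LOAD_FAST b → push 7. Stack: [400, 7]
LOAD_CONST → push 3. Stack: [400, 7, 3]
BINARY_OP << → 7 << 3 = 56. Stack: [400, 56]
BINARY_OP + → 400 + 56 = 456. Stack: [456]
STORE_FAST z → z=456. Stack: []
LOAD_FAST a → push 20. Stack: [20]
LOAD_CONST → push 3. Stack: [20, 3]
BINARY_OP >> → 20 >> 3 = 2. Stack: [2]
LOAD_FAST b → push 7. Stack: [2, 7]
LOAD_CONST → push 10. Stack: [2, 7, 10]
BINARY_OP * → 7 * 10 = 70. Stack: [2, 70]
BINARY_OP ^ → 2 ^ 70 = 68. Stack: [68]
STORE_FAST t → t=68. Stack: []
LOAD_CONST → push 3. Stack: [3]
LOAD_FAST b → push 7. Stack: [3, 7]
BINARY_OP + → 3 + 7 = 10. Stack: [10]
STORE_FAST z → z=10. Stack: []
LOAD_FAST_LOAD_FAST b,a → push 7,20. Stack: [7, 20]
BINARY_OP - → 7 - 20 = -13. Stack: [-13]
LOAD_CONST → push 4. Stack: [-13, 4]
BINARY_OP + → -13 + 4 = -9. Stack: [-9]
STORE_FAST q → q=-9. Stack: []
LOAD_FAST_LOAD_FAST z,b → push 10,7. Stack: [10, 7]
BINARY_OP + → 10 + 7 = 17. Stack: [17]
STORE_FAST w → w=17. Stack: []
LOAD_FAST_LOAD_FAST t,q → push 68,-9. Stack: [68, -9]
BINARY_OP - → 68 - -9 = 77. Stack: [77]
STORE_FAST p → p=77. Stack: []
LOAD_FAST p → push 77. Stack: [77]
LOAD_CONST → push 2. Stack: [77, 2]
BINARY_OP + → 77 + 2 = 79. Stack: [79]
LOAD_FAST z → push 10. Stack: [79, 10]
LOAD_CONST → push 11. Stack: [79, 10, 11]
BINARY_OP & → 10 & 11 = 10. Stack: [79, 10]
BINARY_OP - → 79 - 10 = 69. Stack: [69]
STORE_FAST z → z=69. Stack: []
LOAD_FAST p → push 77. Stack: [77]
RETURN_VALUE → return 77.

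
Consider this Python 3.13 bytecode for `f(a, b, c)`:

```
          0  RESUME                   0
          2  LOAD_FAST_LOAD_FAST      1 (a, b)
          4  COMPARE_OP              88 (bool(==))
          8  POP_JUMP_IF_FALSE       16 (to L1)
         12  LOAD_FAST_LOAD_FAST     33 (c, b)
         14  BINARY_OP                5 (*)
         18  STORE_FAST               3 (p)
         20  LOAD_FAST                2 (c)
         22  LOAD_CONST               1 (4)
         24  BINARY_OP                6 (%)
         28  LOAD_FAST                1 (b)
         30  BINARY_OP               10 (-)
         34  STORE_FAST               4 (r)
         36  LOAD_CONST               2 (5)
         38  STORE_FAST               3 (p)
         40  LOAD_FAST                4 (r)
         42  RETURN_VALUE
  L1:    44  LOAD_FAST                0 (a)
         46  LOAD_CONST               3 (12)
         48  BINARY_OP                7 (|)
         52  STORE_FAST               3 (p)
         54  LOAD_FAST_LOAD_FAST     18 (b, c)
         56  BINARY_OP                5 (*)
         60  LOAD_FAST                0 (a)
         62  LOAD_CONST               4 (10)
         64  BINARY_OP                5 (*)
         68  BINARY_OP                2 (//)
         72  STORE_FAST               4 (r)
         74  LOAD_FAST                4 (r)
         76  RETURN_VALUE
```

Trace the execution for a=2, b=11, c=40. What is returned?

LOAD_FAST_LOAD_FAST a,b → push 2,11. Stack: [2, 11]
COMPARE_OP bool(==) → 2 vs 11 = False. Stack: [False]
POP_JUMP_IF_FALSE → pop False; jump. Stack: []
LOAD_FAST a → push 2. Stack: [2]
LOAD_CONST → push 12. Stack: [2, 12]
BINARY_OP | → 2 | 12 = 14. Stack: [14]
STORE_FAST p → p=14. Stack: []
LOAD_FAST_LOAD_FAST b,c → push 11,40. Stack: [11, 40]
BINARY_OP * → 11 * 40 = 440. Stack: [440]
LOAD_FAST a → push 2. Stack: [440, 2]
LOAD_CONST → push 10. Stack: [440, 2, 10]
BINARY_OP * → 2 * 10 = 20. Stack: [440, 20]
BINARY_OP // → 440 // 20 = 22. Stack: [22]
STORE_FAST r → r=22. Stack: []
LOAD_FAST r → push 22. Stack: [22]
RETURN_VALUE → return 22.

22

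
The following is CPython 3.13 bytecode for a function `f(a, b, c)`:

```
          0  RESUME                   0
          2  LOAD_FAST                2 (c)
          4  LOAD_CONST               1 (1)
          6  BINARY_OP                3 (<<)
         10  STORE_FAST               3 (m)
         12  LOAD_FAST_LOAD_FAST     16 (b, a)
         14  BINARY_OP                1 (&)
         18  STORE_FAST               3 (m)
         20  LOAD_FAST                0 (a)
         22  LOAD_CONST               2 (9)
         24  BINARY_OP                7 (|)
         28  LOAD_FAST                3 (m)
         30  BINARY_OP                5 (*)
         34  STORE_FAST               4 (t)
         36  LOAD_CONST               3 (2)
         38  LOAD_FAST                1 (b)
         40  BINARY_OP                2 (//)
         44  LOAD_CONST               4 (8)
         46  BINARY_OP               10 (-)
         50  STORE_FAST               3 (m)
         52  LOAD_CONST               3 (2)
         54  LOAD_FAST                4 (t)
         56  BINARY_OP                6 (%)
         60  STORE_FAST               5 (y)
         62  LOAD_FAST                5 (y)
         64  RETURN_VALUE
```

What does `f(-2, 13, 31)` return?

LOAD_FAST c → push 31. Stack: [31]
LOAD_CONST → push 1. Stack: [31, 1]
BINARY_OP << → 31 << 1 = 62. Stack: [62]
STORE_FAST m → m=62. Stack: []
LOAD_FAST_LOAD_FAST b,a → push 13,-2. Stack: [13, -2]
BINARY_OP & → 13 & -2 = 12. Stack: [12]
STORE_FAST m → m=12. Stack: []
LOAD_FAST a → push -2. Stack: [-2]
LOAD_CONST → push 9. Stack: [-2, 9]
BINARY_OP | → -2 | 9 = -1. Stack: [-1]
LOAD_FAST m → push 12. Stack: [-1, 12]
BINARY_OP * → -1 * 12 = -12. Stack: [-12]
STORE_FAST t → t=-12. Stack: []
LOAD_CONST → push 2. Stack: [2]
LOAD_FAST b → push 13. Stack: [2, 13]
BINARY_OP // → 2 // 13 = 0. Stack: [0]
LOAD_CONST → push 8. Stack: [0, 8]
BINARY_OP - → 0 - 8 = -8. Stack: [-8]
STORE_FAST m → m=-8. Stack: []
LOAD_CONST → push 2. Stack: [2]
LOAD_FAST t → push -12. Stack: [2, -12]
BINARY_OP % → 2 % -12 = -10. Stack: [-10]
STORE_FAST y → y=-10. Stack: []
LOAD_FAST y → push -10. Stack: [-10]
RETURN_VALUE → return -10.

-10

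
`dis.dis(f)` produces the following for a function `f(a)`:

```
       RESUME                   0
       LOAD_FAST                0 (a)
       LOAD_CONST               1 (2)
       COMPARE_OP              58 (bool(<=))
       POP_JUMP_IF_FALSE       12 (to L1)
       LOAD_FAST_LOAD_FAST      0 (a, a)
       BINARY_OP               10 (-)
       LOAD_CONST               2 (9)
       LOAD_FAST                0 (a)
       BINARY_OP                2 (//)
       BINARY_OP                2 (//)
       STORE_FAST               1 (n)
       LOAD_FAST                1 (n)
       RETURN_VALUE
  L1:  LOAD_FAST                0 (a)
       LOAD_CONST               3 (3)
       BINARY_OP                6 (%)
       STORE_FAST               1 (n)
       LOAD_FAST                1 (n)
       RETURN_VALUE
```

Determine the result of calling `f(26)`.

2

LOAD_FAST a → push 26. Stack: [26]
LOAD_CONST → push 2. Stack: [26, 2]
COMPARE_OP bool(<=) → 26 vs 2 = False. Stack: [False]
POP_JUMP_IF_FALSE → pop False; jump. Stack: []
LOAD_FAST a → push 26. Stack: [26]
LOAD_CONST → push 3. Stack: [26, 3]
BINARY_OP % → 26 % 3 = 2. Stack: [2]
STORE_FAST n → n=2. Stack: []
LOAD_FAST n → push 2. Stack: [2]
RETURN_VALUE → return 2.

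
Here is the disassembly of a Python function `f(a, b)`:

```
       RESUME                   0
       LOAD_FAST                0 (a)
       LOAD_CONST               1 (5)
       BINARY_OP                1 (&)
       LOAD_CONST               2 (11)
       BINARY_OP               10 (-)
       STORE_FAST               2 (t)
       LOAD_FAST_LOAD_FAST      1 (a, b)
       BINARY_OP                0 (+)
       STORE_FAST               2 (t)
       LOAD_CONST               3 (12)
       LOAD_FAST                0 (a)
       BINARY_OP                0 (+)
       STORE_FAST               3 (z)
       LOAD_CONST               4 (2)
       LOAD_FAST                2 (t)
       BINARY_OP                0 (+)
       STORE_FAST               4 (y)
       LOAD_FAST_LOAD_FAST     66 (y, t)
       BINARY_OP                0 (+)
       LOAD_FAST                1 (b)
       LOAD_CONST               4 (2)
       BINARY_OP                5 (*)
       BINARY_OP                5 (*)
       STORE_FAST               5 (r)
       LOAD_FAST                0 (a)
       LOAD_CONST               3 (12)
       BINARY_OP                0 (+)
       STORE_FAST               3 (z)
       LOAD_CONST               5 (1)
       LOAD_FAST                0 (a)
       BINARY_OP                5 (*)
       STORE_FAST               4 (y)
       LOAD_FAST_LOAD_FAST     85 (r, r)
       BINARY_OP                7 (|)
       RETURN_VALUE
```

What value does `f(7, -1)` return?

-28

LOAD_FAST a → push 7. Stack: [7]
LOAD_CONST → push 5. Stack: [7, 5]
BINARY_OP & → 7 & 5 = 5. Stack: [5]
LOAD_CONST → push 11. Stack: [5, 11]
BINARY_OP - → 5 - 11 = -6. Stack: [-6]
STORE_FAST t → t=-6. Stack: []
LOAD_FAST_LOAD_FAST a,b → push 7,-1. Stack: [7, -1]
BINARY_OP + → 7 + -1 = 6. Stack: [6]
STORE_FAST t → t=6. Stack: []
LOAD_CONST → push 12. Stack: [12]
LOAD_FAST a → push 7. Stack: [12, 7]
BINARY_OP + → 12 + 7 = 19. Stack: [19]
STORE_FAST z → z=19. Stack: []
LOAD_CONST → push 2. Stack: [2]
LOAD_FAST t → push 6. Stack: [2, 6]
BINARY_OP + → 2 + 6 = 8. Stack: [8]
STORE_FAST y → y=8. Stack: []
LOAD_FAST_LOAD_FAST y,t → push 8,6. Stack: [8, 6]
BINARY_OP + → 8 + 6 = 14. Stack: [14]
LOAD_FAST b → push -1. Stack: [14, -1]
LOAD_CONST → push 2. Stack: [14, -1, 2]
BINARY_OP * → -1 * 2 = -2. Stack: [14, -2]
BINARY_OP * → 14 * -2 = -28. Stack: [-28]
STORE_FAST r → r=-28. Stack: []
LOAD_FAST a → push 7. Stack: [7]
LOAD_CONST → push 12. Stack: [7, 12]
BINARY_OP + → 7 + 12 = 19. Stack: [19]
STORE_FAST z → z=19. Stack: []
LOAD_CONST → push 1. Stack: [1]
LOAD_FAST a → push 7. Stack: [1, 7]
BINARY_OP * → 1 * 7 = 7. Stack: [7]
STORE_FAST y → y=7. Stack: []
LOAD_FAST_LOAD_FAST r,r → push -28,-28. Stack: [-28, -28]
BINARY_OP | → -28 | -28 = -28. Stack: [-28]
RETURN_VALUE → return -28.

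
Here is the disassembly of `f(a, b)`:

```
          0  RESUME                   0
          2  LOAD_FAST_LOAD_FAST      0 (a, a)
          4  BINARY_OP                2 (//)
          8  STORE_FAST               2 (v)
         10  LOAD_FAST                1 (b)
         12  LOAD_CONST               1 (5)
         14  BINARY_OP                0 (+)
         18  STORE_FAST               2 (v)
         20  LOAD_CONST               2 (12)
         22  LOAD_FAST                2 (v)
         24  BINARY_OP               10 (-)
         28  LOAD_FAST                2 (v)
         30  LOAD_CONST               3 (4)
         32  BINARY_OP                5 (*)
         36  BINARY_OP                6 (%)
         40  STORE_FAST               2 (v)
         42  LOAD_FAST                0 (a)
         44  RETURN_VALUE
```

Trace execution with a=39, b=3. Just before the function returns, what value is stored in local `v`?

LOAD_FAST_LOAD_FAST a,a → push 39,39. Stack: [39, 39]
BINARY_OP // → 39 // 39 = 1. Stack: [1]
STORE_FAST v → v=1. Stack: []
LOAD_FAST b → push 3. Stack: [3]
LOAD_CONST → push 5. Stack: [3, 5]
BINARY_OP + → 3 + 5 = 8. Stack: [8]
STORE_FAST v → v=8. Stack: []
LOAD_CONST → push 12. Stack: [12]
LOAD_FAST v → push 8. Stack: [12, 8]
BINARY_OP - → 12 - 8 = 4. Stack: [4]
LOAD_FAST v → push 8. Stack: [4, 8]
LOAD_CONST → push 4. Stack: [4, 8, 4]
BINARY_OP * → 8 * 4 = 32. Stack: [4, 32]
BINARY_OP % → 4 % 32 = 4. Stack: [4]
STORE_FAST v → v=4. Stack: []
LOAD_FAST a → push 39. Stack: [39]
RETURN_VALUE → return 39.

4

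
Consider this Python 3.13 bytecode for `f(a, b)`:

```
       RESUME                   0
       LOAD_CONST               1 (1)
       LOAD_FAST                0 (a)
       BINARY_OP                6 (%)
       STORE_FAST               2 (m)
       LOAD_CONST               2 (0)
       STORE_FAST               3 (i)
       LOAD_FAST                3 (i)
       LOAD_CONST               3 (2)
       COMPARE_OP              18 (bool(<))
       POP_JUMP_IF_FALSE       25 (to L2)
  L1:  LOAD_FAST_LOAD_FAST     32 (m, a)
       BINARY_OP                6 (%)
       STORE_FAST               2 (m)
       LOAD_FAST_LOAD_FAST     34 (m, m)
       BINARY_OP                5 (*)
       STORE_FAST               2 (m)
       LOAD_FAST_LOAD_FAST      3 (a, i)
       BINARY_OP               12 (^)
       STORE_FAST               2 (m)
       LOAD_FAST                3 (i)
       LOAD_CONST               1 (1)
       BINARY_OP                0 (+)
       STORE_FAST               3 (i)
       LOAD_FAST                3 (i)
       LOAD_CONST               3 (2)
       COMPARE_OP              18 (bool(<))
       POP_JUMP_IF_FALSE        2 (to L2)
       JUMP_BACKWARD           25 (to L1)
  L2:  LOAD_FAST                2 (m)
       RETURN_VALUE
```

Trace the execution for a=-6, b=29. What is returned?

-5

LOAD_CONST → push 1. Stack: [1]
LOAD_FAST a → push -6. Stack: [1, -6]
BINARY_OP % → 1 % -6 = -5. Stack: [-5]
STORE_FAST m → m=-5. Stack: []
LOAD_CONST → push 0. Stack: [0]
STORE_FAST i → i=0. Stack: []
LOAD_FAST i → push 0. Stack: [0]
LOAD_CONST → push 2. Stack: [0, 2]
COMPARE_OP bool(<) → 0 vs 2 = True. Stack: [True]
POP_JUMP_IF_FALSE → pop True; no jump. Stack: []
LOAD_FAST_LOAD_FAST m,a → push -5,-6. Stack: [-5, -6]
BINARY_OP % → -5 % -6 = -5. Stack: [-5]
STORE_FAST m → m=-5. Stack: []
LOAD_FAST_LOAD_FAST m,m → push -5,-5. Stack: [-5, -5]
BINARY_OP * → -5 * -5 = 25. Stack: [25]
STORE_FAST m → m=25. Stack: []
LOAD_FAST_LOAD_FAST a,i → push -6,0. Stack: [-6, 0]
BINARY_OP ^ → -6 ^ 0 = -6. Stack: [-6]
STORE_FAST m → m=-6. Stack: []
LOAD_FAST i → push 0. Stack: [0]
LOAD_CONST → push 1. Stack: [0, 1]
BINARY_OP + → 0 + 1 = 1. Stack: [1]
STORE_FAST i → i=1. Stack: []
LOAD_FAST i → push 1. Stack: [1]
LOAD_CONST → push 2. Stack: [1, 2]
COMPARE_OP bool(<) → 1 vs 2 = True. Stack: [True]
POP_JUMP_IF_FALSE → pop True; no jump. Stack: []
LOAD_FAST_LOAD_FAST m,a → push -6,-6. Stack: [-6, -6]
BINARY_OP % → -6 % -6 = 0. Stack: [0]
STORE_FAST m → m=0. Stack: []
LOAD_FAST_LOAD_FAST m,m → push 0,0. Stack: [0, 0]
BINARY_OP * → 0 * 0 = 0. Stack: [0]
STORE_FAST m → m=0. Stack: []
LOAD_FAST_LOAD_FAST a,i → push -6,1. Stack: [-6, 1]
BINARY_OP ^ → -6 ^ 1 = -5. Stack: [-5]
STORE_FAST m → m=-5. Stack: []
LOAD_FAST i → push 1. Stack: [1]
LOAD_CONST → push 1. Stack: [1, 1]
BINARY_OP + → 1 + 1 = 2. Stack: [2]
STORE_FAST i → i=2. Stack: []
LOAD_FAST i → push 2. Stack: [2]
LOAD_CONST → push 2. Stack: [2, 2]
COMPARE_OP bool(<) → 2 vs 2 = False. Stack: [False]
POP_JUMP_IF_FALSE → pop False; jump. Stack: []
LOAD_FAST m → push -5. Stack: [-5]
RETURN_VALUE → return -5.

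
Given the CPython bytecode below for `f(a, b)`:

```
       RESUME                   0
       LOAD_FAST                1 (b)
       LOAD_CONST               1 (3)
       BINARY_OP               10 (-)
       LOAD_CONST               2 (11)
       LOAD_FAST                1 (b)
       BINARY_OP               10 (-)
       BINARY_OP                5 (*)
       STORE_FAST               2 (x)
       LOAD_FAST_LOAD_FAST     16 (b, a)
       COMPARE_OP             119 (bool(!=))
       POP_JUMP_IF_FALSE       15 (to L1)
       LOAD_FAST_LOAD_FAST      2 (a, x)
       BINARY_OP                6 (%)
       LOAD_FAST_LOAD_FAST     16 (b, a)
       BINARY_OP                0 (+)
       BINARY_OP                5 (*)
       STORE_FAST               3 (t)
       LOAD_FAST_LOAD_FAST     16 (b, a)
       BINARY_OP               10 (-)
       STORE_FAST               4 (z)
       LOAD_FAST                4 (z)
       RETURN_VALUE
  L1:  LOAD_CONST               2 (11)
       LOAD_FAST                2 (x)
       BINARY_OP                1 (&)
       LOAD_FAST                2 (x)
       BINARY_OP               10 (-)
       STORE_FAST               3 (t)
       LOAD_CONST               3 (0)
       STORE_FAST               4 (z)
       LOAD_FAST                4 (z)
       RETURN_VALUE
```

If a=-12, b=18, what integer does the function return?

30

LOAD_FAST b → push 18. Stack: [18]
LOAD_CONST → push 3. Stack: [18, 3]
BINARY_OP - → 18 - 3 = 15. Stack: [15]
LOAD_CONST → push 11. Stack: [15, 11]
LOAD_FAST b → push 18. Stack: [15, 11, 18]
BINARY_OP - → 11 - 18 = -7. Stack: [15, -7]
BINARY_OP * → 15 * -7 = -105. Stack: [-105]
STORE_FAST x → x=-105. Stack: []
LOAD_FAST_LOAD_FAST b,a → push 18,-12. Stack: [18, -12]
COMPARE_OP bool(!=) → 18 vs -12 = True. Stack: [True]
POP_JUMP_IF_FALSE → pop True; no jump. Stack: []
LOAD_FAST_LOAD_FAST a,x → push -12,-105. Stack: [-12, -105]
BINARY_OP % → -12 % -105 = -12. Stack: [-12]
LOAD_FAST_LOAD_FAST b,a → push 18,-12. Stack: [-12, 18, -12]
BINARY_OP + → 18 + -12 = 6. Stack: [-12, 6]
BINARY_OP * → -12 * 6 = -72. Stack: [-72]
STORE_FAST t → t=-72. Stack: []
LOAD_FAST_LOAD_FAST b,a → push 18,-12. Stack: [18, -12]
BINARY_OP - → 18 - -12 = 30. Stack: [30]
STORE_FAST z → z=30. Stack: []
LOAD_FAST z → push 30. Stack: [30]
RETURN_VALUE → return 30.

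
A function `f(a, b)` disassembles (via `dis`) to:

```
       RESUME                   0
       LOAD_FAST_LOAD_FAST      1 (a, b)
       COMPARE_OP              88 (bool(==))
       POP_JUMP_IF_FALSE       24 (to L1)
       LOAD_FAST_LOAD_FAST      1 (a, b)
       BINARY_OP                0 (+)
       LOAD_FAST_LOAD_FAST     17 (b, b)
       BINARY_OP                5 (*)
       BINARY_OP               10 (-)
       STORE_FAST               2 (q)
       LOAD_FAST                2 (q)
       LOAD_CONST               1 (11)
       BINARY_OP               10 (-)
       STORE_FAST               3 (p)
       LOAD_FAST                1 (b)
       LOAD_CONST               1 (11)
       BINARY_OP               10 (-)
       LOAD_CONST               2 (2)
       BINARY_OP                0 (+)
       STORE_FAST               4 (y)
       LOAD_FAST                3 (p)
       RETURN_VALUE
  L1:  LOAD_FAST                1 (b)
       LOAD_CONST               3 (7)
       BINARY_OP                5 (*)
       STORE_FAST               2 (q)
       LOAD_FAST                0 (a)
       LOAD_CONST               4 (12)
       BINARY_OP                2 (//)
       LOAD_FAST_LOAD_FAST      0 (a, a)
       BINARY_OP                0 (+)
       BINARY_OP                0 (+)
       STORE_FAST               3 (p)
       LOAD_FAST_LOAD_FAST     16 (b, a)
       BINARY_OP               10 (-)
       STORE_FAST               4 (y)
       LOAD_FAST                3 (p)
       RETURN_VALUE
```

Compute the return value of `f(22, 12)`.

LOAD_FAST_LOAD_FAST a,b → push 22,12. Stack: [22, 12]
COMPARE_OP bool(==) → 22 vs 12 = False. Stack: [False]
POP_JUMP_IF_FALSE → pop False; jump. Stack: []
LOAD_FAST b → push 12. Stack: [12]
LOAD_CONST → push 7. Stack: [12, 7]
BINARY_OP * → 12 * 7 = 84. Stack: [84]
STORE_FAST q → q=84. Stack: []
LOAD_FAST a → push 22. Stack: [22]
LOAD_CONST → push 12. Stack: [22, 12]
BINARY_OP // → 22 // 12 = 1. Stack: [1]
LOAD_FAST_LOAD_FAST a,a → push 22,22. Stack: [1, 22, 22]
BINARY_OP + → 22 + 22 = 44. Stack: [1, 44]
BINARY_OP + → 1 + 44 = 45. Stack: [45]
STORE_FAST p → p=45. Stack: []
LOAD_FAST_LOAD_FAST b,a → push 12,22. Stack: [12, 22]
BINARY_OP - → 12 - 22 = -10. Stack: [-10]
STORE_FAST y → y=-10. Stack: []
LOAD_FAST p → push 45. Stack: [45]
RETURN_VALUE → return 45.

45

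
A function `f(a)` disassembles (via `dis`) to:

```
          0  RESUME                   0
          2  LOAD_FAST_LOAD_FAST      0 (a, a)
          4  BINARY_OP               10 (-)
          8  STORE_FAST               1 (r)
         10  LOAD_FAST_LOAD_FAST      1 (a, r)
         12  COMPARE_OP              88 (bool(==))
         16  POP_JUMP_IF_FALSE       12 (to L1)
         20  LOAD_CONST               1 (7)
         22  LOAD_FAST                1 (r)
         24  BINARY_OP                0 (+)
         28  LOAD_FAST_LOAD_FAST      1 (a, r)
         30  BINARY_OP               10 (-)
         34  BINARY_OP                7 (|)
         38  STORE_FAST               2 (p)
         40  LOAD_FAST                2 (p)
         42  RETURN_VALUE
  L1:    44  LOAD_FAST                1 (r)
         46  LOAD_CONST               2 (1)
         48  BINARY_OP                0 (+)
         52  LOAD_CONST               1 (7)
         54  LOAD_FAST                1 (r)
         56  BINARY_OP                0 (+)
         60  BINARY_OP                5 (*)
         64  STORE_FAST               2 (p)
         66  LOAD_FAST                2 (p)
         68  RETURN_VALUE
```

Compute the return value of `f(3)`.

7

LOAD_FAST_LOAD_FAST a,a → push 3,3. Stack: [3, 3]
BINARY_OP - → 3 - 3 = 0. Stack: [0]
STORE_FAST r → r=0. Stack: []
LOAD_FAST_LOAD_FAST a,r → push 3,0. Stack: [3, 0]
COMPARE_OP bool(==) → 3 vs 0 = False. Stack: [False]
POP_JUMP_IF_FALSE → pop False; jump. Stack: []
LOAD_FAST r → push 0. Stack: [0]
LOAD_CONST → push 1. Stack: [0, 1]
BINARY_OP + → 0 + 1 = 1. Stack: [1]
LOAD_CONST → push 7. Stack: [1, 7]
LOAD_FAST r → push 0. Stack: [1, 7, 0]
BINARY_OP + → 7 + 0 = 7. Stack: [1, 7]
BINARY_OP * → 1 * 7 = 7. Stack: [7]
STORE_FAST p → p=7. Stack: []
LOAD_FAST p → push 7. Stack: [7]
RETURN_VALUE → return 7.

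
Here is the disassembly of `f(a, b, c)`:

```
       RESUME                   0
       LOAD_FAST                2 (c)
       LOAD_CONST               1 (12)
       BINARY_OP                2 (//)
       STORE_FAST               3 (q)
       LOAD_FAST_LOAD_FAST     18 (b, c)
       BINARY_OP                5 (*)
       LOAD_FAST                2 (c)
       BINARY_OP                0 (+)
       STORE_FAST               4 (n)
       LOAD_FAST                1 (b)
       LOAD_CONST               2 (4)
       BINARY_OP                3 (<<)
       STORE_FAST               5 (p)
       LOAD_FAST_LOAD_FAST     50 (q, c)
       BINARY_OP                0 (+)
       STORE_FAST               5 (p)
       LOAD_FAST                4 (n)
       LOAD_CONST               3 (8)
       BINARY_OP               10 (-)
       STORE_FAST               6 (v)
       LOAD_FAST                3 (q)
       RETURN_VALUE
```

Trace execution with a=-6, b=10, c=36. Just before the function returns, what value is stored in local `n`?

LOAD_FAST c → push 36. Stack: [36]
LOAD_CONST → push 12. Stack: [36, 12]
BINARY_OP // → 36 // 12 = 3. Stack: [3]
STORE_FAST q → q=3. Stack: []
LOAD_FAST_LOAD_FAST b,c → push 10,36. Stack: [10, 36]
BINARY_OP * → 10 * 36 = 360. Stack: [360]
LOAD_FAST c → push 36. Stack: [360, 36]
BINARY_OP + → 360 + 36 = 396. Stack: [396]
STORE_FAST n → n=396. Stack: []
LOAD_FAST b → push 10. Stack: [10]
LOAD_CONST → push 4. Stack: [10, 4]
BINARY_OP << → 10 << 4 = 160. Stack: [160]
STORE_FAST p → p=160. Stack: []
LOAD_FAST_LOAD_FAST q,c → push 3,36. Stack: [3, 36]
BINARY_OP + → 3 + 36 = 39. Stack: [39]
STORE_FAST p → p=39. Stack: []
LOAD_FAST n → push 396. Stack: [396]
LOAD_CONST → push 8. Stack: [396, 8]
BINARY_OP - → 396 - 8 = 388. Stack: [388]
STORE_FAST v → v=388. Stack: []
LOAD_FAST q → push 3. Stack: [3]
RETURN_VALUE → return 3.

396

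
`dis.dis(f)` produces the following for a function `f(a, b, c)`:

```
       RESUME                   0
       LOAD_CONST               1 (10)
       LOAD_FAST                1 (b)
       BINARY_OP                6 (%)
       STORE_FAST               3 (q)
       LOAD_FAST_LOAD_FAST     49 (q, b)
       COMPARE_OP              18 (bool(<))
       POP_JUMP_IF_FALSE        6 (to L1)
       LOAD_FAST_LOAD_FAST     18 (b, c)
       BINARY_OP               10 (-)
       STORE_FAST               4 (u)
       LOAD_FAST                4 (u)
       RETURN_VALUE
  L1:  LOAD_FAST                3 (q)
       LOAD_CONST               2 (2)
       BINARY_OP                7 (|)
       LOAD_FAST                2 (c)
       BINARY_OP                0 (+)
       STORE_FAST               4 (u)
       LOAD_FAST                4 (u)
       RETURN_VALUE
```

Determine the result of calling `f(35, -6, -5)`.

LOAD_CONST → push 10. Stack: [10]
LOAD_FAST b → push -6. Stack: [10, -6]
BINARY_OP % → 10 % -6 = -2. Stack: [-2]
STORE_FAST q → q=-2. Stack: []
LOAD_FAST_LOAD_FAST q,b → push -2,-6. Stack: [-2, -6]
COMPARE_OP bool(<) → -2 vs -6 = False. Stack: [False]
POP_JUMP_IF_FALSE → pop False; jump. Stack: []
LOAD_FAST q → push -2. Stack: [-2]
LOAD_CONST → push 2. Stack: [-2, 2]
BINARY_OP | → -2 | 2 = -2. Stack: [-2]
LOAD_FAST c → push -5. Stack: [-2, -5]
BINARY_OP + → -2 + -5 = -7. Stack: [-7]
STORE_FAST u → u=-7. Stack: []
LOAD_FAST u → push -7. Stack: [-7]
RETURN_VALUE → return -7.

-7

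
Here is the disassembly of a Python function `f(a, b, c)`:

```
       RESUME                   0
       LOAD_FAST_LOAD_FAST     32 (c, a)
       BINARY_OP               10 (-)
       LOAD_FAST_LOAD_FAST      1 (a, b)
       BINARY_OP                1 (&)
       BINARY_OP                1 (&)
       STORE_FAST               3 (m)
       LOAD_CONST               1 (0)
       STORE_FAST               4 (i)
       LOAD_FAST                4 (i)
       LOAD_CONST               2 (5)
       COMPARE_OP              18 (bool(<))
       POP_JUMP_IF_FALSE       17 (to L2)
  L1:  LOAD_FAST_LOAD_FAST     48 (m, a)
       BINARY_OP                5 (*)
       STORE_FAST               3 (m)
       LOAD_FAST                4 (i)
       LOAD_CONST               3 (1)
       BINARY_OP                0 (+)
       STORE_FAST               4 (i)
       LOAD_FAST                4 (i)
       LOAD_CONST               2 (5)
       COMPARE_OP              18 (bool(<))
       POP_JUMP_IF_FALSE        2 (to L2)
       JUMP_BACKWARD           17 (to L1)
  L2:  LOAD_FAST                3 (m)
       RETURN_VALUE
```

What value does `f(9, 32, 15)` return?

0

LOAD_FAST_LOAD_FAST c,a → push 15,9
BINARY_OP - → 15 - 9 = 6
LOAD_FAST_LOAD_FAST a,b → push 9,32
BINARY_OP & → 9 & 32 = 0
BINARY_OP & → 6 & 0 = 0
STORE_FAST m → m=0
LOAD_CONST → push 0
STORE_FAST i → i=0
LOAD_FAST i → push 0
LOAD_CONST → push 5
COMPARE_OP bool(<) → 0 vs 5 = True
POP_JUMP_IF_FALSE → pop True; no jump
LOAD_FAST_LOAD_FAST m,a → push 0,9
BINARY_OP * → 0 * 9 = 0
STORE_FAST m → m=0
LOAD_FAST i → push 0
LOAD_CONST → push 1
BINARY_OP + → 0 + 1 = 1
STORE_FAST i → i=1
LOAD_FAST i → push 1
LOAD_CONST → push 5
COMPARE_OP bool(<) → 1 vs 5 = True
POP_JUMP_IF_FALSE → pop True; no jump
LOAD_FAST_LOAD_FAST m,a → push 0,9
BINARY_OP * → 0 * 9 = 0
STORE_FAST m → m=0
LOAD_FAST i → push 1
LOAD_CONST → push 1
BINARY_OP + → 1 + 1 = 2
STORE_FAST i → i=2
LOAD_FAST i → push 2
LOAD_CONST → push 5
COMPARE_OP bool(<) → 2 vs 5 = True
POP_JUMP_IF_FALSE → pop True; no jump
LOAD_FAST_LOAD_FAST m,a → push 0,9
BINARY_OP * → 0 * 9 = 0
STORE_FAST m → m=0
LOAD_FAST i → push 2
LOAD_CONST → push 1
BINARY_OP + → 2 + 1 = 3
STORE_FAST i → i=3
LOAD_FAST i → push 3
LOAD_CONST → push 5
COMPARE_OP bool(<) → 3 vs 5 = True
POP_JUMP_IF_FALSE → pop True; no jump
LOAD_FAST_LOAD_FAST m,a → push 0,9
BINARY_OP * → 0 * 9 = 0
STORE_FAST m → m=0
LOAD_FAST i → push 3
LOAD_CONST → push 1
BINARY_OP + → 3 + 1 = 4
STORE_FAST i → i=4
LOAD_FAST i → push 4
LOAD_CONST → push 5
COMPARE_OP bool(<) → 4 vs 5 = True
POP_JUMP_IF_FALSE → pop True; no jump
LOAD_FAST_LOAD_FAST m,a → push 0,9
BINARY_OP * → 0 * 9 = 0
STORE_FAST m → m=0
LOAD_FAST i → push 4
LOAD_CONST → push 1
BINARY_OP + → 4 + 1 = 5
STORE_FAST i → i=5
LOAD_FAST i → push 5
LOAD_CONST → push 5
COMPARE_OP bool(<) → 5 vs 5 = False
POP_JUMP_IF_FALSE → pop False; jump
LOAD_FAST m → push 0
RETURN_VALUE → return 0.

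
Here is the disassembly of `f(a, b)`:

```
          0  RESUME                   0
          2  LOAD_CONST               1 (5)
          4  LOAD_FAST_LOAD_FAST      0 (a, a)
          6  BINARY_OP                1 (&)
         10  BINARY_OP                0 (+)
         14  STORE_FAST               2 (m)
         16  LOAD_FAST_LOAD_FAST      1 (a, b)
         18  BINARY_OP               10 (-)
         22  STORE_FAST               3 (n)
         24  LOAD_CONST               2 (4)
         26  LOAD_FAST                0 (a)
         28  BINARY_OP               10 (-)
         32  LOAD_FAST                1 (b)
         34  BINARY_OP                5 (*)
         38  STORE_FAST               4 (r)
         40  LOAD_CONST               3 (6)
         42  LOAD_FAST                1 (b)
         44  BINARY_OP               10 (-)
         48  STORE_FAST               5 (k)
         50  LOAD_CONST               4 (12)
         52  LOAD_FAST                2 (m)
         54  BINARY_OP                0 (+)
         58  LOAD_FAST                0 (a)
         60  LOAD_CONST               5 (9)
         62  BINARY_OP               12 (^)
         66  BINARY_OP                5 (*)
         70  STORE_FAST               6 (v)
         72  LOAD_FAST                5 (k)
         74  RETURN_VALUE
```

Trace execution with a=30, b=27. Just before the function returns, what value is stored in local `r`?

LOAD_CONST → push 5. Stack: [5]
LOAD_FAST_LOAD_FAST a,a → push 30,30. Stack: [5, 30, 30]
BINARY_OP & → 30 & 30 = 30. Stack: [5, 30]
BINARY_OP + → 5 + 30 = 35. Stack: [35]
STORE_FAST m → m=35. Stack: []
LOAD_FAST_LOAD_FAST a,b → push 30,27. Stack: [30, 27]
BINARY_OP - → 30 - 27 = 3. Stack: [3]
STORE_FAST n → n=3. Stack: []
LOAD_CONST → push 4. Stack: [4]
LOAD_FAST a → push 30. Stack: [4, 30]
BINARY_OP - → 4 - 30 = -26. Stack: [-26]
LOAD_FAST b → push 27. Stack: [-26, 27]
BINARY_OP * → -26 * 27 = -702. Stack: [-702]
STORE_FAST r → r=-702. Stack: []
LOAD_CONST → push 6. Stack: [6]
LOAD_FAST b → push 27. Stack: [6, 27]
BINARY_OP - → 6 - 27 = -21. Stack: [-21]
STORE_FAST k → k=-21. Stack: []
LOAD_CONST → push 12. Stack: [12]
LOAD_FAST m → push 35. Stack: [12, 35]
BINARY_OP + → 12 + 35 = 47. Stack: [47]
LOAD_FAST a → push 30. Stack: [47, 30]
LOAD_CONST → push 9. Stack: [47, 30, 9]
BINARY_OP ^ → 30 ^ 9 = 23. Stack: [47, 23]
BINARY_OP * → 47 * 23 = 1081. Stack: [1081]
STORE_FAST v → v=1081. Stack: []
LOAD_FAST k → push -21. Stack: [-21]
RETURN_VALUE → return -21.

-702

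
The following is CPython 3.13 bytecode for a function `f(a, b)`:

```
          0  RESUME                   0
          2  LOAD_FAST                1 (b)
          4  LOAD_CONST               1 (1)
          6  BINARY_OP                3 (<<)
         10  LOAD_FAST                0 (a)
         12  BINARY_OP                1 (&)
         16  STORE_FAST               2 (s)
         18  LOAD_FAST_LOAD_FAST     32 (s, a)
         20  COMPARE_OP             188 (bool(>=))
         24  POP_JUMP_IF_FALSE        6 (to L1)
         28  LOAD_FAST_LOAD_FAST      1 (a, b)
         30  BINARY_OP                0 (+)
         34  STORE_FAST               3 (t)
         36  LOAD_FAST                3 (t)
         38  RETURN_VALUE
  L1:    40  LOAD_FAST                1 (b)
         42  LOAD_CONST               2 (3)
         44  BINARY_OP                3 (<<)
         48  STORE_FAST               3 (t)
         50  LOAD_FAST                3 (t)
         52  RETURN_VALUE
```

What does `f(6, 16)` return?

LOAD_FAST b → push 16. Stack: [16]
LOAD_CONST → push 1. Stack: [16, 1]
BINARY_OP << → 16 << 1 = 32. Stack: [32]
LOAD_FAST a → push 6. Stack: [32, 6]
BINARY_OP & → 32 & 6 = 0. Stack: [0]
STORE_FAST s → s=0. Stack: []
LOAD_FAST_LOAD_FAST s,a → push 0,6. Stack: [0, 6]
COMPARE_OP bool(>=) → 0 vs 6 = False. Stack: [False]
POP_JUMP_IF_FALSE → pop False; jump. Stack: []
LOAD_FAST b → push 16. Stack: [16]
LOAD_CONST → push 3. Stack: [16, 3]
BINARY_OP << → 16 << 3 = 128. Stack: [128]
STORE_FAST t → t=128. Stack: []
LOAD_FAST t → push 128. Stack: [128]
RETURN_VALUE → return 128.

128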